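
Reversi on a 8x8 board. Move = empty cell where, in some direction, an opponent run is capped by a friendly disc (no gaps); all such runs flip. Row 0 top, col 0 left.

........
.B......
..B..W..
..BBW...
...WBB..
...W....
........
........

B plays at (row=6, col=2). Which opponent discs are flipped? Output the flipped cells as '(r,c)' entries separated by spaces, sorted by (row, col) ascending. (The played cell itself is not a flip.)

Dir NW: first cell '.' (not opp) -> no flip
Dir N: first cell '.' (not opp) -> no flip
Dir NE: opp run (5,3) capped by B -> flip
Dir W: first cell '.' (not opp) -> no flip
Dir E: first cell '.' (not opp) -> no flip
Dir SW: first cell '.' (not opp) -> no flip
Dir S: first cell '.' (not opp) -> no flip
Dir SE: first cell '.' (not opp) -> no flip

Answer: (5,3)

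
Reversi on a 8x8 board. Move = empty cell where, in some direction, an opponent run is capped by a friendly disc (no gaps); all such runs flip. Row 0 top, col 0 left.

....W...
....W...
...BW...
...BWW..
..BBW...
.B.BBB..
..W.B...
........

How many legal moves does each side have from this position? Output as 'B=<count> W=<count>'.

Answer: B=8 W=9

Derivation:
-- B to move --
(0,3): no bracket -> illegal
(0,5): flips 1 -> legal
(1,3): no bracket -> illegal
(1,5): flips 1 -> legal
(2,5): flips 2 -> legal
(2,6): flips 2 -> legal
(3,6): flips 2 -> legal
(4,5): flips 2 -> legal
(4,6): no bracket -> illegal
(5,2): no bracket -> illegal
(6,1): no bracket -> illegal
(6,3): no bracket -> illegal
(7,1): flips 1 -> legal
(7,2): no bracket -> illegal
(7,3): flips 1 -> legal
B mobility = 8
-- W to move --
(1,2): flips 1 -> legal
(1,3): no bracket -> illegal
(2,2): flips 2 -> legal
(3,1): no bracket -> illegal
(3,2): flips 2 -> legal
(4,0): flips 1 -> legal
(4,1): flips 2 -> legal
(4,5): no bracket -> illegal
(4,6): no bracket -> illegal
(5,0): no bracket -> illegal
(5,2): flips 1 -> legal
(5,6): no bracket -> illegal
(6,0): flips 3 -> legal
(6,1): no bracket -> illegal
(6,3): no bracket -> illegal
(6,5): no bracket -> illegal
(6,6): flips 1 -> legal
(7,3): no bracket -> illegal
(7,4): flips 2 -> legal
(7,5): no bracket -> illegal
W mobility = 9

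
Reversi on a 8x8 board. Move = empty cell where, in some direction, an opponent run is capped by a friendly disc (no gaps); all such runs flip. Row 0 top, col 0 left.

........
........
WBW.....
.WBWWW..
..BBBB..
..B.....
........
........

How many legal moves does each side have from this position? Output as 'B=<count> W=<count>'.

-- B to move --
(1,0): no bracket -> illegal
(1,1): flips 2 -> legal
(1,2): flips 1 -> legal
(1,3): no bracket -> illegal
(2,3): flips 3 -> legal
(2,4): flips 2 -> legal
(2,5): flips 2 -> legal
(2,6): flips 1 -> legal
(3,0): flips 1 -> legal
(3,6): flips 3 -> legal
(4,0): no bracket -> illegal
(4,1): flips 1 -> legal
(4,6): no bracket -> illegal
B mobility = 9
-- W to move --
(1,0): no bracket -> illegal
(1,1): flips 1 -> legal
(1,2): no bracket -> illegal
(2,3): no bracket -> illegal
(3,0): no bracket -> illegal
(3,6): no bracket -> illegal
(4,1): no bracket -> illegal
(4,6): no bracket -> illegal
(5,1): flips 1 -> legal
(5,3): flips 3 -> legal
(5,4): flips 1 -> legal
(5,5): flips 2 -> legal
(5,6): flips 1 -> legal
(6,1): flips 2 -> legal
(6,2): flips 3 -> legal
(6,3): no bracket -> illegal
W mobility = 8

Answer: B=9 W=8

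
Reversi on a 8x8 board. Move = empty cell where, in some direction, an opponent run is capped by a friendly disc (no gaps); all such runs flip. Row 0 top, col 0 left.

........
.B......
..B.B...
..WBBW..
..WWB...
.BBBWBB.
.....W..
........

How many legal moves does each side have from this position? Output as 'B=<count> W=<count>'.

Answer: B=8 W=15

Derivation:
-- B to move --
(2,1): no bracket -> illegal
(2,3): no bracket -> illegal
(2,5): no bracket -> illegal
(2,6): flips 1 -> legal
(3,1): flips 2 -> legal
(3,6): flips 1 -> legal
(4,1): flips 2 -> legal
(4,5): no bracket -> illegal
(4,6): flips 1 -> legal
(6,3): no bracket -> illegal
(6,4): flips 1 -> legal
(6,6): no bracket -> illegal
(7,4): flips 1 -> legal
(7,5): flips 1 -> legal
(7,6): no bracket -> illegal
B mobility = 8
-- W to move --
(0,0): no bracket -> illegal
(0,1): no bracket -> illegal
(0,2): no bracket -> illegal
(1,0): no bracket -> illegal
(1,2): flips 1 -> legal
(1,3): flips 1 -> legal
(1,4): flips 3 -> legal
(1,5): flips 2 -> legal
(2,0): no bracket -> illegal
(2,1): no bracket -> illegal
(2,3): flips 1 -> legal
(2,5): flips 1 -> legal
(3,1): no bracket -> illegal
(4,0): no bracket -> illegal
(4,1): no bracket -> illegal
(4,5): flips 2 -> legal
(4,6): no bracket -> illegal
(4,7): flips 1 -> legal
(5,0): flips 3 -> legal
(5,7): flips 2 -> legal
(6,0): flips 1 -> legal
(6,1): flips 1 -> legal
(6,2): flips 3 -> legal
(6,3): flips 1 -> legal
(6,4): flips 1 -> legal
(6,6): no bracket -> illegal
(6,7): no bracket -> illegal
W mobility = 15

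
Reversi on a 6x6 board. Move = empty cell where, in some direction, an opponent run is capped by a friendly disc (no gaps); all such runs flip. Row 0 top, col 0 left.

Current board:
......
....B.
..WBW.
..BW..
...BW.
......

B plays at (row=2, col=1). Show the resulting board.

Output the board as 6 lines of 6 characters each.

Place B at (2,1); scan 8 dirs for brackets.
Dir NW: first cell '.' (not opp) -> no flip
Dir N: first cell '.' (not opp) -> no flip
Dir NE: first cell '.' (not opp) -> no flip
Dir W: first cell '.' (not opp) -> no flip
Dir E: opp run (2,2) capped by B -> flip
Dir SW: first cell '.' (not opp) -> no flip
Dir S: first cell '.' (not opp) -> no flip
Dir SE: first cell 'B' (not opp) -> no flip
All flips: (2,2)

Answer: ......
....B.
.BBBW.
..BW..
...BW.
......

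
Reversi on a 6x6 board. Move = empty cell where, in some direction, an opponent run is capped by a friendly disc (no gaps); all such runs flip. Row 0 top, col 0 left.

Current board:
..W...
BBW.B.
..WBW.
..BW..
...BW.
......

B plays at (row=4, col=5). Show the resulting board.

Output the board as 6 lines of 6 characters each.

Place B at (4,5); scan 8 dirs for brackets.
Dir NW: first cell '.' (not opp) -> no flip
Dir N: first cell '.' (not opp) -> no flip
Dir NE: edge -> no flip
Dir W: opp run (4,4) capped by B -> flip
Dir E: edge -> no flip
Dir SW: first cell '.' (not opp) -> no flip
Dir S: first cell '.' (not opp) -> no flip
Dir SE: edge -> no flip
All flips: (4,4)

Answer: ..W...
BBW.B.
..WBW.
..BW..
...BBB
......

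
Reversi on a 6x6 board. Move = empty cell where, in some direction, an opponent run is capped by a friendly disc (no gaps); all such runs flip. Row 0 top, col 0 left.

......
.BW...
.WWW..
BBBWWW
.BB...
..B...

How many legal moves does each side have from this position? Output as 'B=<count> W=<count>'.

Answer: B=7 W=7

Derivation:
-- B to move --
(0,1): no bracket -> illegal
(0,2): flips 2 -> legal
(0,3): flips 2 -> legal
(1,0): flips 1 -> legal
(1,3): flips 2 -> legal
(1,4): flips 1 -> legal
(2,0): no bracket -> illegal
(2,4): flips 1 -> legal
(2,5): no bracket -> illegal
(4,3): no bracket -> illegal
(4,4): flips 2 -> legal
(4,5): no bracket -> illegal
B mobility = 7
-- W to move --
(0,0): flips 1 -> legal
(0,1): flips 1 -> legal
(0,2): no bracket -> illegal
(1,0): flips 1 -> legal
(2,0): no bracket -> illegal
(4,0): flips 1 -> legal
(4,3): flips 1 -> legal
(5,0): flips 2 -> legal
(5,1): flips 3 -> legal
(5,3): no bracket -> illegal
W mobility = 7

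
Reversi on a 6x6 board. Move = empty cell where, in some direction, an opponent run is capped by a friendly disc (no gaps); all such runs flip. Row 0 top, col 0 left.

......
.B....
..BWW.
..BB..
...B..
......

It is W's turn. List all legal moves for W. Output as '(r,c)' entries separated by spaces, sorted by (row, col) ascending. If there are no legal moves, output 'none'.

(0,0): no bracket -> illegal
(0,1): no bracket -> illegal
(0,2): no bracket -> illegal
(1,0): no bracket -> illegal
(1,2): no bracket -> illegal
(1,3): no bracket -> illegal
(2,0): no bracket -> illegal
(2,1): flips 1 -> legal
(3,1): no bracket -> illegal
(3,4): no bracket -> illegal
(4,1): flips 1 -> legal
(4,2): flips 1 -> legal
(4,4): no bracket -> illegal
(5,2): no bracket -> illegal
(5,3): flips 2 -> legal
(5,4): no bracket -> illegal

Answer: (2,1) (4,1) (4,2) (5,3)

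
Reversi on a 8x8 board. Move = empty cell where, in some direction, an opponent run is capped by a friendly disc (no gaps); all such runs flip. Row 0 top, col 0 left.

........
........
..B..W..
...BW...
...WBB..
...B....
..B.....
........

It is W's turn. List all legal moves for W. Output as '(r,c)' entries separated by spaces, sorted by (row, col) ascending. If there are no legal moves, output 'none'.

Answer: (2,3) (3,2) (4,6) (5,4) (5,6) (6,3)

Derivation:
(1,1): no bracket -> illegal
(1,2): no bracket -> illegal
(1,3): no bracket -> illegal
(2,1): no bracket -> illegal
(2,3): flips 1 -> legal
(2,4): no bracket -> illegal
(3,1): no bracket -> illegal
(3,2): flips 1 -> legal
(3,5): no bracket -> illegal
(3,6): no bracket -> illegal
(4,2): no bracket -> illegal
(4,6): flips 2 -> legal
(5,1): no bracket -> illegal
(5,2): no bracket -> illegal
(5,4): flips 1 -> legal
(5,5): no bracket -> illegal
(5,6): flips 1 -> legal
(6,1): no bracket -> illegal
(6,3): flips 1 -> legal
(6,4): no bracket -> illegal
(7,1): no bracket -> illegal
(7,2): no bracket -> illegal
(7,3): no bracket -> illegal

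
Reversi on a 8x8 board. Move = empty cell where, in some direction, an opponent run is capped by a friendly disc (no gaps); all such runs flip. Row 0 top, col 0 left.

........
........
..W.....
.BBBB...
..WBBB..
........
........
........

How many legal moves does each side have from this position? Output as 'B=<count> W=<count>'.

-- B to move --
(1,1): flips 1 -> legal
(1,2): flips 1 -> legal
(1,3): flips 1 -> legal
(2,1): no bracket -> illegal
(2,3): no bracket -> illegal
(4,1): flips 1 -> legal
(5,1): flips 1 -> legal
(5,2): flips 1 -> legal
(5,3): flips 1 -> legal
B mobility = 7
-- W to move --
(2,0): flips 1 -> legal
(2,1): no bracket -> illegal
(2,3): no bracket -> illegal
(2,4): flips 1 -> legal
(2,5): no bracket -> illegal
(3,0): no bracket -> illegal
(3,5): no bracket -> illegal
(3,6): no bracket -> illegal
(4,0): flips 1 -> legal
(4,1): no bracket -> illegal
(4,6): flips 3 -> legal
(5,2): no bracket -> illegal
(5,3): no bracket -> illegal
(5,4): no bracket -> illegal
(5,5): flips 2 -> legal
(5,6): no bracket -> illegal
W mobility = 5

Answer: B=7 W=5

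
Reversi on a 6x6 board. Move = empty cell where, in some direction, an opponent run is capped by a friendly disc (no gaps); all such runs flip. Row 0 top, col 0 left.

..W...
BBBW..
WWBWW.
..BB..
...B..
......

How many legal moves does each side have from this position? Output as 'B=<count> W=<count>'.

Answer: B=8 W=8

Derivation:
-- B to move --
(0,1): no bracket -> illegal
(0,3): flips 2 -> legal
(0,4): flips 1 -> legal
(1,4): flips 2 -> legal
(1,5): flips 1 -> legal
(2,5): flips 2 -> legal
(3,0): flips 2 -> legal
(3,1): flips 1 -> legal
(3,4): flips 1 -> legal
(3,5): no bracket -> illegal
B mobility = 8
-- W to move --
(0,0): flips 1 -> legal
(0,1): flips 2 -> legal
(0,3): flips 1 -> legal
(3,1): flips 1 -> legal
(3,4): no bracket -> illegal
(4,1): flips 1 -> legal
(4,2): flips 4 -> legal
(4,4): no bracket -> illegal
(5,2): no bracket -> illegal
(5,3): flips 2 -> legal
(5,4): flips 2 -> legal
W mobility = 8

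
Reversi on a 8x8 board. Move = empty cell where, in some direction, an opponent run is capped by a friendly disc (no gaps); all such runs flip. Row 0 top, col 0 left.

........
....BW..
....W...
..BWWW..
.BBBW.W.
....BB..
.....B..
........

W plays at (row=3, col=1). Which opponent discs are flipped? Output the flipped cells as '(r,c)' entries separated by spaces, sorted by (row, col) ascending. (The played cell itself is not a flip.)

Answer: (3,2)

Derivation:
Dir NW: first cell '.' (not opp) -> no flip
Dir N: first cell '.' (not opp) -> no flip
Dir NE: first cell '.' (not opp) -> no flip
Dir W: first cell '.' (not opp) -> no flip
Dir E: opp run (3,2) capped by W -> flip
Dir SW: first cell '.' (not opp) -> no flip
Dir S: opp run (4,1), next='.' -> no flip
Dir SE: opp run (4,2), next='.' -> no flip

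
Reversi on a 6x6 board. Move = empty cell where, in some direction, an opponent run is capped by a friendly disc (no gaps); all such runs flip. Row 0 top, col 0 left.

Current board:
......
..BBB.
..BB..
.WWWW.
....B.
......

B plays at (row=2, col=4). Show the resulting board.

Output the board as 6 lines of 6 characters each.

Answer: ......
..BBB.
..BBB.
.WWWB.
....B.
......

Derivation:
Place B at (2,4); scan 8 dirs for brackets.
Dir NW: first cell 'B' (not opp) -> no flip
Dir N: first cell 'B' (not opp) -> no flip
Dir NE: first cell '.' (not opp) -> no flip
Dir W: first cell 'B' (not opp) -> no flip
Dir E: first cell '.' (not opp) -> no flip
Dir SW: opp run (3,3), next='.' -> no flip
Dir S: opp run (3,4) capped by B -> flip
Dir SE: first cell '.' (not opp) -> no flip
All flips: (3,4)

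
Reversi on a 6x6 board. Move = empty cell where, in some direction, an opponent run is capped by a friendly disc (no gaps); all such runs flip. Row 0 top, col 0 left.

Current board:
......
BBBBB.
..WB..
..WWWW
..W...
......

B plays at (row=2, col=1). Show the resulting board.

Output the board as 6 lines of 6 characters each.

Answer: ......
BBBBB.
.BBB..
..WWWW
..W...
......

Derivation:
Place B at (2,1); scan 8 dirs for brackets.
Dir NW: first cell 'B' (not opp) -> no flip
Dir N: first cell 'B' (not opp) -> no flip
Dir NE: first cell 'B' (not opp) -> no flip
Dir W: first cell '.' (not opp) -> no flip
Dir E: opp run (2,2) capped by B -> flip
Dir SW: first cell '.' (not opp) -> no flip
Dir S: first cell '.' (not opp) -> no flip
Dir SE: opp run (3,2), next='.' -> no flip
All flips: (2,2)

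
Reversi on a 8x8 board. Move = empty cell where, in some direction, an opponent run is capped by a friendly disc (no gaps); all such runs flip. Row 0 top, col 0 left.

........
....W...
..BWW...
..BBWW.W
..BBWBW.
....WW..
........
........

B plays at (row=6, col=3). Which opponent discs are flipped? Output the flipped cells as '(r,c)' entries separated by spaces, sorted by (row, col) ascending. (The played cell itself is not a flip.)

Answer: (5,4)

Derivation:
Dir NW: first cell '.' (not opp) -> no flip
Dir N: first cell '.' (not opp) -> no flip
Dir NE: opp run (5,4) capped by B -> flip
Dir W: first cell '.' (not opp) -> no flip
Dir E: first cell '.' (not opp) -> no flip
Dir SW: first cell '.' (not opp) -> no flip
Dir S: first cell '.' (not opp) -> no flip
Dir SE: first cell '.' (not opp) -> no flip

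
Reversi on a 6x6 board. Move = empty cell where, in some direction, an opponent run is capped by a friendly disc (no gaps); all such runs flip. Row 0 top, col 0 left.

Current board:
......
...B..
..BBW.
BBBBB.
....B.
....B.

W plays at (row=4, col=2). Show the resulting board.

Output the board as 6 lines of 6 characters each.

Answer: ......
...B..
..BBW.
BBBWB.
..W.B.
....B.

Derivation:
Place W at (4,2); scan 8 dirs for brackets.
Dir NW: opp run (3,1), next='.' -> no flip
Dir N: opp run (3,2) (2,2), next='.' -> no flip
Dir NE: opp run (3,3) capped by W -> flip
Dir W: first cell '.' (not opp) -> no flip
Dir E: first cell '.' (not opp) -> no flip
Dir SW: first cell '.' (not opp) -> no flip
Dir S: first cell '.' (not opp) -> no flip
Dir SE: first cell '.' (not opp) -> no flip
All flips: (3,3)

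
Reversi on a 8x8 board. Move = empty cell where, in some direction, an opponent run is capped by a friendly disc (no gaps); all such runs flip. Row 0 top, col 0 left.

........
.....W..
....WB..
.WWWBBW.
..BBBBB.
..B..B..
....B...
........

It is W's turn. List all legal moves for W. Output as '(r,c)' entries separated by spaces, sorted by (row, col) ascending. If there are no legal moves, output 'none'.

(1,4): flips 1 -> legal
(1,6): no bracket -> illegal
(2,3): no bracket -> illegal
(2,6): flips 1 -> legal
(3,7): no bracket -> illegal
(4,1): no bracket -> illegal
(4,7): no bracket -> illegal
(5,1): flips 1 -> legal
(5,3): flips 2 -> legal
(5,4): flips 4 -> legal
(5,6): flips 1 -> legal
(5,7): flips 2 -> legal
(6,1): no bracket -> illegal
(6,2): flips 2 -> legal
(6,3): no bracket -> illegal
(6,5): flips 4 -> legal
(6,6): flips 2 -> legal
(7,3): no bracket -> illegal
(7,4): no bracket -> illegal
(7,5): no bracket -> illegal

Answer: (1,4) (2,6) (5,1) (5,3) (5,4) (5,6) (5,7) (6,2) (6,5) (6,6)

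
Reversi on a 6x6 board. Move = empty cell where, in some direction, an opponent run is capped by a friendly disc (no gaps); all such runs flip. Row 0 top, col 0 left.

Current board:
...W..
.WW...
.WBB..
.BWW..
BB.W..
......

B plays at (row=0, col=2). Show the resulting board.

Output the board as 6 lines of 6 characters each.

Answer: ..BW..
.WB...
.WBB..
.BWW..
BB.W..
......

Derivation:
Place B at (0,2); scan 8 dirs for brackets.
Dir NW: edge -> no flip
Dir N: edge -> no flip
Dir NE: edge -> no flip
Dir W: first cell '.' (not opp) -> no flip
Dir E: opp run (0,3), next='.' -> no flip
Dir SW: opp run (1,1), next='.' -> no flip
Dir S: opp run (1,2) capped by B -> flip
Dir SE: first cell '.' (not opp) -> no flip
All flips: (1,2)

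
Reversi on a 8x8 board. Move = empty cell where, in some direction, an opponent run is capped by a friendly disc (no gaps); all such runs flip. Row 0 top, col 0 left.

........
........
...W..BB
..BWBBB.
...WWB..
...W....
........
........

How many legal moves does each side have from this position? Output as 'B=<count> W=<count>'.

Answer: B=6 W=9

Derivation:
-- B to move --
(1,2): flips 1 -> legal
(1,3): no bracket -> illegal
(1,4): flips 1 -> legal
(2,2): no bracket -> illegal
(2,4): no bracket -> illegal
(4,2): flips 2 -> legal
(5,2): flips 1 -> legal
(5,4): flips 2 -> legal
(5,5): no bracket -> illegal
(6,2): flips 2 -> legal
(6,3): no bracket -> illegal
(6,4): no bracket -> illegal
B mobility = 6
-- W to move --
(1,5): no bracket -> illegal
(1,6): no bracket -> illegal
(1,7): flips 2 -> legal
(2,1): flips 1 -> legal
(2,2): no bracket -> illegal
(2,4): flips 1 -> legal
(2,5): flips 1 -> legal
(3,1): flips 1 -> legal
(3,7): flips 3 -> legal
(4,1): flips 1 -> legal
(4,2): no bracket -> illegal
(4,6): flips 1 -> legal
(4,7): no bracket -> illegal
(5,4): no bracket -> illegal
(5,5): no bracket -> illegal
(5,6): flips 2 -> legal
W mobility = 9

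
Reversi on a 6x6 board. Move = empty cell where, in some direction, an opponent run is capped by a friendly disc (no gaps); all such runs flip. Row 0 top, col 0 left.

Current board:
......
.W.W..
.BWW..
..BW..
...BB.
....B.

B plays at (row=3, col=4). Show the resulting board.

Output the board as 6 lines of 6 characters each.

Place B at (3,4); scan 8 dirs for brackets.
Dir NW: opp run (2,3), next='.' -> no flip
Dir N: first cell '.' (not opp) -> no flip
Dir NE: first cell '.' (not opp) -> no flip
Dir W: opp run (3,3) capped by B -> flip
Dir E: first cell '.' (not opp) -> no flip
Dir SW: first cell 'B' (not opp) -> no flip
Dir S: first cell 'B' (not opp) -> no flip
Dir SE: first cell '.' (not opp) -> no flip
All flips: (3,3)

Answer: ......
.W.W..
.BWW..
..BBB.
...BB.
....B.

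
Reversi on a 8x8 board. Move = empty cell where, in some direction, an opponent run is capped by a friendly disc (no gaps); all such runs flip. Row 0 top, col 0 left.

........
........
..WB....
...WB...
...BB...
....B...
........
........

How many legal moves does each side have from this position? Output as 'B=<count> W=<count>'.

-- B to move --
(1,1): flips 2 -> legal
(1,2): no bracket -> illegal
(1,3): no bracket -> illegal
(2,1): flips 1 -> legal
(2,4): no bracket -> illegal
(3,1): no bracket -> illegal
(3,2): flips 1 -> legal
(4,2): no bracket -> illegal
B mobility = 3
-- W to move --
(1,2): no bracket -> illegal
(1,3): flips 1 -> legal
(1,4): no bracket -> illegal
(2,4): flips 1 -> legal
(2,5): no bracket -> illegal
(3,2): no bracket -> illegal
(3,5): flips 1 -> legal
(4,2): no bracket -> illegal
(4,5): no bracket -> illegal
(5,2): no bracket -> illegal
(5,3): flips 1 -> legal
(5,5): flips 1 -> legal
(6,3): no bracket -> illegal
(6,4): no bracket -> illegal
(6,5): no bracket -> illegal
W mobility = 5

Answer: B=3 W=5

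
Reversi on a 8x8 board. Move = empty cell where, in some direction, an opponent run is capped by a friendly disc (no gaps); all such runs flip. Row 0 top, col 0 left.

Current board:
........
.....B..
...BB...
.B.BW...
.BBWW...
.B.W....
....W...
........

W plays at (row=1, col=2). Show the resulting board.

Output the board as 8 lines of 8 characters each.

Answer: ........
..W..B..
...WB...
.B.BW...
.BBWW...
.B.W....
....W...
........

Derivation:
Place W at (1,2); scan 8 dirs for brackets.
Dir NW: first cell '.' (not opp) -> no flip
Dir N: first cell '.' (not opp) -> no flip
Dir NE: first cell '.' (not opp) -> no flip
Dir W: first cell '.' (not opp) -> no flip
Dir E: first cell '.' (not opp) -> no flip
Dir SW: first cell '.' (not opp) -> no flip
Dir S: first cell '.' (not opp) -> no flip
Dir SE: opp run (2,3) capped by W -> flip
All flips: (2,3)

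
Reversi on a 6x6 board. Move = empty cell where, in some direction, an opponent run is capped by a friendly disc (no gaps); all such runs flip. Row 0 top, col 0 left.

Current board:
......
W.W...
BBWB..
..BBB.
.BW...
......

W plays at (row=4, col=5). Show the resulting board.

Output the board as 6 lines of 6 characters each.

Place W at (4,5); scan 8 dirs for brackets.
Dir NW: opp run (3,4) (2,3) capped by W -> flip
Dir N: first cell '.' (not opp) -> no flip
Dir NE: edge -> no flip
Dir W: first cell '.' (not opp) -> no flip
Dir E: edge -> no flip
Dir SW: first cell '.' (not opp) -> no flip
Dir S: first cell '.' (not opp) -> no flip
Dir SE: edge -> no flip
All flips: (2,3) (3,4)

Answer: ......
W.W...
BBWW..
..BBW.
.BW..W
......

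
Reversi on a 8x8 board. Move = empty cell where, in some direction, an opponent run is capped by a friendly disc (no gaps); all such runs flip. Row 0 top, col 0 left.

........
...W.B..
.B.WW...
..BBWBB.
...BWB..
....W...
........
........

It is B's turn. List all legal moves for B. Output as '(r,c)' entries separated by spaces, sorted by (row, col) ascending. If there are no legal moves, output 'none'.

(0,2): flips 2 -> legal
(0,3): flips 2 -> legal
(0,4): no bracket -> illegal
(1,2): flips 2 -> legal
(1,4): flips 1 -> legal
(2,2): no bracket -> illegal
(2,5): flips 1 -> legal
(5,3): flips 1 -> legal
(5,5): flips 1 -> legal
(6,3): flips 1 -> legal
(6,4): no bracket -> illegal
(6,5): flips 1 -> legal

Answer: (0,2) (0,3) (1,2) (1,4) (2,5) (5,3) (5,5) (6,3) (6,5)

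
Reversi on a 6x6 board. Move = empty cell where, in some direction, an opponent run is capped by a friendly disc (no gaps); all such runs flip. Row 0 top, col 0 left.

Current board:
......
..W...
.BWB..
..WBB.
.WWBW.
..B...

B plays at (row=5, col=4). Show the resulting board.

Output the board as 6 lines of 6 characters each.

Place B at (5,4); scan 8 dirs for brackets.
Dir NW: first cell 'B' (not opp) -> no flip
Dir N: opp run (4,4) capped by B -> flip
Dir NE: first cell '.' (not opp) -> no flip
Dir W: first cell '.' (not opp) -> no flip
Dir E: first cell '.' (not opp) -> no flip
Dir SW: edge -> no flip
Dir S: edge -> no flip
Dir SE: edge -> no flip
All flips: (4,4)

Answer: ......
..W...
.BWB..
..WBB.
.WWBB.
..B.B.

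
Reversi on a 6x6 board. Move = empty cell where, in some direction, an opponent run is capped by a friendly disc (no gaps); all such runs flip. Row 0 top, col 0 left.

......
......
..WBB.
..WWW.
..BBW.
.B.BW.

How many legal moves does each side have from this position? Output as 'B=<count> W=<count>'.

Answer: B=7 W=7

Derivation:
-- B to move --
(1,1): no bracket -> illegal
(1,2): flips 2 -> legal
(1,3): no bracket -> illegal
(2,1): flips 2 -> legal
(2,5): flips 1 -> legal
(3,1): no bracket -> illegal
(3,5): flips 1 -> legal
(4,1): flips 1 -> legal
(4,5): flips 2 -> legal
(5,5): flips 1 -> legal
B mobility = 7
-- W to move --
(1,2): flips 1 -> legal
(1,3): flips 1 -> legal
(1,4): flips 2 -> legal
(1,5): flips 1 -> legal
(2,5): flips 2 -> legal
(3,1): no bracket -> illegal
(3,5): no bracket -> illegal
(4,0): no bracket -> illegal
(4,1): flips 2 -> legal
(5,0): no bracket -> illegal
(5,2): flips 3 -> legal
W mobility = 7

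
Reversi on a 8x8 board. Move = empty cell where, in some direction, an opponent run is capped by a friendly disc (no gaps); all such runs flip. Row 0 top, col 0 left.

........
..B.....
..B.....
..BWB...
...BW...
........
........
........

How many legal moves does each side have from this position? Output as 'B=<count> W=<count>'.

Answer: B=4 W=6

Derivation:
-- B to move --
(2,3): flips 1 -> legal
(2,4): no bracket -> illegal
(3,5): no bracket -> illegal
(4,2): no bracket -> illegal
(4,5): flips 1 -> legal
(5,3): no bracket -> illegal
(5,4): flips 1 -> legal
(5,5): flips 2 -> legal
B mobility = 4
-- W to move --
(0,1): no bracket -> illegal
(0,2): no bracket -> illegal
(0,3): no bracket -> illegal
(1,1): flips 1 -> legal
(1,3): no bracket -> illegal
(2,1): no bracket -> illegal
(2,3): no bracket -> illegal
(2,4): flips 1 -> legal
(2,5): no bracket -> illegal
(3,1): flips 1 -> legal
(3,5): flips 1 -> legal
(4,1): no bracket -> illegal
(4,2): flips 1 -> legal
(4,5): no bracket -> illegal
(5,2): no bracket -> illegal
(5,3): flips 1 -> legal
(5,4): no bracket -> illegal
W mobility = 6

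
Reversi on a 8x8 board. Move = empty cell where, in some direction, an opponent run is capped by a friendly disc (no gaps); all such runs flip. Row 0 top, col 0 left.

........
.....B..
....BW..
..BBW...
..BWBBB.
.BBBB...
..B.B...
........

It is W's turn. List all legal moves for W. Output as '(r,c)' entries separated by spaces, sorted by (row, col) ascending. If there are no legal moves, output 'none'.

Answer: (0,5) (1,4) (2,1) (2,3) (3,1) (4,1) (4,7) (5,6) (6,1) (6,3) (6,5) (7,4)

Derivation:
(0,4): no bracket -> illegal
(0,5): flips 1 -> legal
(0,6): no bracket -> illegal
(1,3): no bracket -> illegal
(1,4): flips 1 -> legal
(1,6): no bracket -> illegal
(2,1): flips 1 -> legal
(2,2): no bracket -> illegal
(2,3): flips 2 -> legal
(2,6): no bracket -> illegal
(3,1): flips 2 -> legal
(3,5): no bracket -> illegal
(3,6): no bracket -> illegal
(3,7): no bracket -> illegal
(4,0): no bracket -> illegal
(4,1): flips 1 -> legal
(4,7): flips 3 -> legal
(5,0): no bracket -> illegal
(5,5): no bracket -> illegal
(5,6): flips 1 -> legal
(5,7): no bracket -> illegal
(6,0): no bracket -> illegal
(6,1): flips 1 -> legal
(6,3): flips 1 -> legal
(6,5): flips 1 -> legal
(7,1): no bracket -> illegal
(7,2): no bracket -> illegal
(7,3): no bracket -> illegal
(7,4): flips 3 -> legal
(7,5): no bracket -> illegal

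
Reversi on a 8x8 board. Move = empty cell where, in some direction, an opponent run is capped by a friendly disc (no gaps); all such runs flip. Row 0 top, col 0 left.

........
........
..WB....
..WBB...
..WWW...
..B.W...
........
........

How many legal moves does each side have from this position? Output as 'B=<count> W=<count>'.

Answer: B=9 W=7

Derivation:
-- B to move --
(1,1): flips 1 -> legal
(1,2): flips 3 -> legal
(1,3): no bracket -> illegal
(2,1): flips 1 -> legal
(3,1): flips 1 -> legal
(3,5): no bracket -> illegal
(4,1): flips 1 -> legal
(4,5): no bracket -> illegal
(5,1): flips 1 -> legal
(5,3): flips 1 -> legal
(5,5): flips 1 -> legal
(6,3): no bracket -> illegal
(6,4): flips 2 -> legal
(6,5): no bracket -> illegal
B mobility = 9
-- W to move --
(1,2): no bracket -> illegal
(1,3): flips 2 -> legal
(1,4): flips 1 -> legal
(2,4): flips 3 -> legal
(2,5): flips 1 -> legal
(3,5): flips 2 -> legal
(4,1): no bracket -> illegal
(4,5): no bracket -> illegal
(5,1): no bracket -> illegal
(5,3): no bracket -> illegal
(6,1): flips 1 -> legal
(6,2): flips 1 -> legal
(6,3): no bracket -> illegal
W mobility = 7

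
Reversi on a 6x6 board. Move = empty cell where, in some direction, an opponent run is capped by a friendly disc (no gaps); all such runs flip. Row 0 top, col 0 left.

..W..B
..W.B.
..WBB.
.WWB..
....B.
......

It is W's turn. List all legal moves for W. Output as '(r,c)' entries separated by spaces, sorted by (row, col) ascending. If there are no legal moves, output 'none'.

Answer: (2,5) (3,4) (5,5)

Derivation:
(0,3): no bracket -> illegal
(0,4): no bracket -> illegal
(1,3): no bracket -> illegal
(1,5): no bracket -> illegal
(2,5): flips 2 -> legal
(3,4): flips 2 -> legal
(3,5): no bracket -> illegal
(4,2): no bracket -> illegal
(4,3): no bracket -> illegal
(4,5): no bracket -> illegal
(5,3): no bracket -> illegal
(5,4): no bracket -> illegal
(5,5): flips 2 -> legal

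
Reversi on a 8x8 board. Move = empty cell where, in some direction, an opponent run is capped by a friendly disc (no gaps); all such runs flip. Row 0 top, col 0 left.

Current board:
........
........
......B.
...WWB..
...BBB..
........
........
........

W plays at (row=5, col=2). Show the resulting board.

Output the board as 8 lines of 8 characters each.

Place W at (5,2); scan 8 dirs for brackets.
Dir NW: first cell '.' (not opp) -> no flip
Dir N: first cell '.' (not opp) -> no flip
Dir NE: opp run (4,3) capped by W -> flip
Dir W: first cell '.' (not opp) -> no flip
Dir E: first cell '.' (not opp) -> no flip
Dir SW: first cell '.' (not opp) -> no flip
Dir S: first cell '.' (not opp) -> no flip
Dir SE: first cell '.' (not opp) -> no flip
All flips: (4,3)

Answer: ........
........
......B.
...WWB..
...WBB..
..W.....
........
........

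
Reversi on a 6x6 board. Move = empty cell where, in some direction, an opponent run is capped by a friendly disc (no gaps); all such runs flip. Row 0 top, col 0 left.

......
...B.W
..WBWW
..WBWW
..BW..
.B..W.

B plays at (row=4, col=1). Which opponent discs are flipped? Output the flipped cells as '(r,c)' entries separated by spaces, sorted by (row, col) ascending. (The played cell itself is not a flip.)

Answer: (3,2)

Derivation:
Dir NW: first cell '.' (not opp) -> no flip
Dir N: first cell '.' (not opp) -> no flip
Dir NE: opp run (3,2) capped by B -> flip
Dir W: first cell '.' (not opp) -> no flip
Dir E: first cell 'B' (not opp) -> no flip
Dir SW: first cell '.' (not opp) -> no flip
Dir S: first cell 'B' (not opp) -> no flip
Dir SE: first cell '.' (not opp) -> no flip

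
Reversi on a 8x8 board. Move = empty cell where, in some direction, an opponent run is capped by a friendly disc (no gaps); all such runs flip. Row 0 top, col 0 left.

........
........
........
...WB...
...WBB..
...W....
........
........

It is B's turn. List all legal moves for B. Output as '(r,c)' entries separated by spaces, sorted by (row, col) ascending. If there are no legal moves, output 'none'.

Answer: (2,2) (3,2) (4,2) (5,2) (6,2)

Derivation:
(2,2): flips 1 -> legal
(2,3): no bracket -> illegal
(2,4): no bracket -> illegal
(3,2): flips 1 -> legal
(4,2): flips 1 -> legal
(5,2): flips 1 -> legal
(5,4): no bracket -> illegal
(6,2): flips 1 -> legal
(6,3): no bracket -> illegal
(6,4): no bracket -> illegal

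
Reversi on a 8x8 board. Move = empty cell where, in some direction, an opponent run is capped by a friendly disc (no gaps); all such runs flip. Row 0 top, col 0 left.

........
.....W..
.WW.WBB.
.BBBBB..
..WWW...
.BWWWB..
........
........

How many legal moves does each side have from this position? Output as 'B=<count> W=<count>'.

Answer: B=14 W=14

Derivation:
-- B to move --
(0,4): flips 1 -> legal
(0,5): flips 1 -> legal
(0,6): flips 2 -> legal
(1,0): flips 1 -> legal
(1,1): flips 2 -> legal
(1,2): flips 1 -> legal
(1,3): flips 2 -> legal
(1,4): flips 1 -> legal
(1,6): no bracket -> illegal
(2,0): no bracket -> illegal
(2,3): flips 1 -> legal
(3,0): no bracket -> illegal
(4,1): no bracket -> illegal
(4,5): no bracket -> illegal
(6,1): flips 2 -> legal
(6,2): flips 4 -> legal
(6,3): flips 2 -> legal
(6,4): flips 4 -> legal
(6,5): flips 2 -> legal
B mobility = 14
-- W to move --
(1,4): no bracket -> illegal
(1,6): flips 2 -> legal
(1,7): flips 2 -> legal
(2,0): flips 1 -> legal
(2,3): flips 1 -> legal
(2,7): flips 2 -> legal
(3,0): no bracket -> illegal
(3,6): no bracket -> illegal
(3,7): flips 1 -> legal
(4,0): flips 1 -> legal
(4,1): flips 1 -> legal
(4,5): flips 2 -> legal
(4,6): flips 1 -> legal
(5,0): flips 1 -> legal
(5,6): flips 1 -> legal
(6,0): flips 1 -> legal
(6,1): no bracket -> illegal
(6,2): no bracket -> illegal
(6,4): no bracket -> illegal
(6,5): no bracket -> illegal
(6,6): flips 1 -> legal
W mobility = 14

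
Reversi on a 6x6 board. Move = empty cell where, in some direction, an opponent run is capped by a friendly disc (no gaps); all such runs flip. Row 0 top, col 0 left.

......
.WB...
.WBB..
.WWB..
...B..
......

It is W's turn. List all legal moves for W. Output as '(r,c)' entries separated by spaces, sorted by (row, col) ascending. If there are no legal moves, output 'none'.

Answer: (0,2) (0,3) (1,3) (1,4) (2,4) (3,4) (4,4) (5,4)

Derivation:
(0,1): no bracket -> illegal
(0,2): flips 2 -> legal
(0,3): flips 1 -> legal
(1,3): flips 2 -> legal
(1,4): flips 1 -> legal
(2,4): flips 2 -> legal
(3,4): flips 1 -> legal
(4,2): no bracket -> illegal
(4,4): flips 2 -> legal
(5,2): no bracket -> illegal
(5,3): no bracket -> illegal
(5,4): flips 1 -> legal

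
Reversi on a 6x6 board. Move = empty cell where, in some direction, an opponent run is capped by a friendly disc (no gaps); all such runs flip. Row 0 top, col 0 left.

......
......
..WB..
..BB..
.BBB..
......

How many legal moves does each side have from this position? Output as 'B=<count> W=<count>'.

Answer: B=3 W=3

Derivation:
-- B to move --
(1,1): flips 1 -> legal
(1,2): flips 1 -> legal
(1,3): no bracket -> illegal
(2,1): flips 1 -> legal
(3,1): no bracket -> illegal
B mobility = 3
-- W to move --
(1,2): no bracket -> illegal
(1,3): no bracket -> illegal
(1,4): no bracket -> illegal
(2,1): no bracket -> illegal
(2,4): flips 1 -> legal
(3,0): no bracket -> illegal
(3,1): no bracket -> illegal
(3,4): no bracket -> illegal
(4,0): no bracket -> illegal
(4,4): flips 1 -> legal
(5,0): no bracket -> illegal
(5,1): no bracket -> illegal
(5,2): flips 2 -> legal
(5,3): no bracket -> illegal
(5,4): no bracket -> illegal
W mobility = 3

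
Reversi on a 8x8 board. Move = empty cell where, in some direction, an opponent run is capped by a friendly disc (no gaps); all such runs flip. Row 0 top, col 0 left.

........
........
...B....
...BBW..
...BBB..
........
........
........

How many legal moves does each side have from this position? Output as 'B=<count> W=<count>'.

-- B to move --
(2,4): no bracket -> illegal
(2,5): flips 1 -> legal
(2,6): flips 1 -> legal
(3,6): flips 1 -> legal
(4,6): no bracket -> illegal
B mobility = 3
-- W to move --
(1,2): no bracket -> illegal
(1,3): no bracket -> illegal
(1,4): no bracket -> illegal
(2,2): no bracket -> illegal
(2,4): no bracket -> illegal
(2,5): no bracket -> illegal
(3,2): flips 2 -> legal
(3,6): no bracket -> illegal
(4,2): no bracket -> illegal
(4,6): no bracket -> illegal
(5,2): no bracket -> illegal
(5,3): flips 1 -> legal
(5,4): no bracket -> illegal
(5,5): flips 1 -> legal
(5,6): no bracket -> illegal
W mobility = 3

Answer: B=3 W=3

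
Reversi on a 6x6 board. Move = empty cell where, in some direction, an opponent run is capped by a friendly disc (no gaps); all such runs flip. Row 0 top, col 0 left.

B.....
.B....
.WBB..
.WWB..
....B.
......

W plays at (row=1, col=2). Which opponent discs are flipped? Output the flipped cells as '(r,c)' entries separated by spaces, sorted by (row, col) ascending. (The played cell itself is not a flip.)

Dir NW: first cell '.' (not opp) -> no flip
Dir N: first cell '.' (not opp) -> no flip
Dir NE: first cell '.' (not opp) -> no flip
Dir W: opp run (1,1), next='.' -> no flip
Dir E: first cell '.' (not opp) -> no flip
Dir SW: first cell 'W' (not opp) -> no flip
Dir S: opp run (2,2) capped by W -> flip
Dir SE: opp run (2,3), next='.' -> no flip

Answer: (2,2)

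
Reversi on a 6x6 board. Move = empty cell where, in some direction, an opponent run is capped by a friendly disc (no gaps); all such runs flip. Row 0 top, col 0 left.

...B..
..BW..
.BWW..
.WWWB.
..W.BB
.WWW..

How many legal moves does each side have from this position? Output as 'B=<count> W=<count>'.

Answer: B=6 W=7

Derivation:
-- B to move --
(0,2): no bracket -> illegal
(0,4): no bracket -> illegal
(1,1): flips 2 -> legal
(1,4): flips 1 -> legal
(2,0): no bracket -> illegal
(2,4): flips 2 -> legal
(3,0): flips 3 -> legal
(4,0): no bracket -> illegal
(4,1): flips 1 -> legal
(4,3): flips 4 -> legal
(5,0): no bracket -> illegal
(5,4): no bracket -> illegal
B mobility = 6
-- W to move --
(0,1): flips 1 -> legal
(0,2): flips 1 -> legal
(0,4): no bracket -> illegal
(1,0): flips 1 -> legal
(1,1): flips 2 -> legal
(1,4): no bracket -> illegal
(2,0): flips 1 -> legal
(2,4): no bracket -> illegal
(2,5): no bracket -> illegal
(3,0): no bracket -> illegal
(3,5): flips 2 -> legal
(4,3): no bracket -> illegal
(5,4): no bracket -> illegal
(5,5): flips 1 -> legal
W mobility = 7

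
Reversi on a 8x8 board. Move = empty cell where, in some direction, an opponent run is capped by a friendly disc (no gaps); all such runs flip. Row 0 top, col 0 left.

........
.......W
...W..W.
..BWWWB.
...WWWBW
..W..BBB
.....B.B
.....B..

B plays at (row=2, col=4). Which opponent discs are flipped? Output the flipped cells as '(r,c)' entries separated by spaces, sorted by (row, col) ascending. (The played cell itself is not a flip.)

Answer: (3,5)

Derivation:
Dir NW: first cell '.' (not opp) -> no flip
Dir N: first cell '.' (not opp) -> no flip
Dir NE: first cell '.' (not opp) -> no flip
Dir W: opp run (2,3), next='.' -> no flip
Dir E: first cell '.' (not opp) -> no flip
Dir SW: opp run (3,3), next='.' -> no flip
Dir S: opp run (3,4) (4,4), next='.' -> no flip
Dir SE: opp run (3,5) capped by B -> flip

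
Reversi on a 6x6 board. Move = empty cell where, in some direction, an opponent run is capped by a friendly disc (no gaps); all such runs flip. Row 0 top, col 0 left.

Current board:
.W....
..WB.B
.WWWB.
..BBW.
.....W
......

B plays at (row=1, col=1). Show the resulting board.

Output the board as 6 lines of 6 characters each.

Answer: .W....
.BBB.B
.WBWB.
..BBW.
.....W
......

Derivation:
Place B at (1,1); scan 8 dirs for brackets.
Dir NW: first cell '.' (not opp) -> no flip
Dir N: opp run (0,1), next=edge -> no flip
Dir NE: first cell '.' (not opp) -> no flip
Dir W: first cell '.' (not opp) -> no flip
Dir E: opp run (1,2) capped by B -> flip
Dir SW: first cell '.' (not opp) -> no flip
Dir S: opp run (2,1), next='.' -> no flip
Dir SE: opp run (2,2) capped by B -> flip
All flips: (1,2) (2,2)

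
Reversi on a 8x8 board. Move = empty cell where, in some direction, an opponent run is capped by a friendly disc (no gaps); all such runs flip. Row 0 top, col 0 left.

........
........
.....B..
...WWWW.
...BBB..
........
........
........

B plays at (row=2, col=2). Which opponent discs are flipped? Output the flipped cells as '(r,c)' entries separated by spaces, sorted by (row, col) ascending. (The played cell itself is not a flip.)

Answer: (3,3)

Derivation:
Dir NW: first cell '.' (not opp) -> no flip
Dir N: first cell '.' (not opp) -> no flip
Dir NE: first cell '.' (not opp) -> no flip
Dir W: first cell '.' (not opp) -> no flip
Dir E: first cell '.' (not opp) -> no flip
Dir SW: first cell '.' (not opp) -> no flip
Dir S: first cell '.' (not opp) -> no flip
Dir SE: opp run (3,3) capped by B -> flip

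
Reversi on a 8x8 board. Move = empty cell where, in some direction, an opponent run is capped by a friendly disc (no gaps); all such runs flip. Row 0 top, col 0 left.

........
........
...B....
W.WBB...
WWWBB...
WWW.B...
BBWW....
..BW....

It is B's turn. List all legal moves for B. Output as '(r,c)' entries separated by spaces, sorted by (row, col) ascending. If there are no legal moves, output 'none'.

Answer: (2,0) (2,1) (2,2) (3,1) (6,4) (7,4)

Derivation:
(2,0): flips 3 -> legal
(2,1): flips 1 -> legal
(2,2): flips 4 -> legal
(3,1): flips 3 -> legal
(5,3): no bracket -> illegal
(6,4): flips 2 -> legal
(7,1): no bracket -> illegal
(7,4): flips 1 -> legal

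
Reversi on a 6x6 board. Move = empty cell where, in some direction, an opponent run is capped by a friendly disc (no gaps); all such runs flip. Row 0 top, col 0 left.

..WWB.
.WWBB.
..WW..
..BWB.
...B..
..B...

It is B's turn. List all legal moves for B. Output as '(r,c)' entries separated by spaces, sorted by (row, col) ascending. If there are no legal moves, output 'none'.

Answer: (0,1) (1,0) (3,1)

Derivation:
(0,0): no bracket -> illegal
(0,1): flips 4 -> legal
(1,0): flips 2 -> legal
(2,0): no bracket -> illegal
(2,1): no bracket -> illegal
(2,4): no bracket -> illegal
(3,1): flips 1 -> legal
(4,2): no bracket -> illegal
(4,4): no bracket -> illegal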